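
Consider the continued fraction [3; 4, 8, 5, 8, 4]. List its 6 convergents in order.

3/1, 13/4, 107/33, 548/169, 4491/1385, 18512/5709

Using the convergent recurrence p_i = a_i*p_{i-1} + p_{i-2}, q_i = a_i*q_{i-1} + q_{i-2} with p_{-2}=0, p_{-1}=1, q_{-2}=1, q_{-1}=0:
  i=0: a_0=3, p_0 = 3*1 + 0 = 3, q_0 = 3*0 + 1 = 1.
  i=1: a_1=4, p_1 = 4*3 + 1 = 13, q_1 = 4*1 + 0 = 4.
  i=2: a_2=8, p_2 = 8*13 + 3 = 107, q_2 = 8*4 + 1 = 33.
  i=3: a_3=5, p_3 = 5*107 + 13 = 548, q_3 = 5*33 + 4 = 169.
  i=4: a_4=8, p_4 = 8*548 + 107 = 4491, q_4 = 8*169 + 33 = 1385.
  i=5: a_5=4, p_5 = 4*4491 + 548 = 18512, q_5 = 4*1385 + 169 = 5709.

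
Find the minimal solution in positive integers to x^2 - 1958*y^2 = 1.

First expand sqrt(1958) as a continued fraction. With x_i = (sqrt(1958) + m_i)/d_i and (m_0, d_0) = (0, 1): a_0 = floor(sqrt(1958)) = 44, since 44^2 = 1936 <= 1958 < 2025 = 45^2.
Iterate m_{i+1} = d_i*a_i - m_i, d_{i+1} = (1958 - m_{i+1}^2)/d_i, a_{i+1} = floor((a_0 + m_{i+1})/d_{i+1}):
  m_1 = 1*44 - 0 = 44, d_1 = (1958 - 44^2)/1 = 22/1 = 22, a_1 = floor((44 + 44)/22) = 4.
  m_2 = 22*4 - 44 = 44, d_2 = (1958 - 44^2)/22 = 22/22 = 1, a_2 = floor((44 + 44)/1) = 88.
  m_3 = 1*88 - 44 = 44, d_3 = (1958 - 44^2)/1 = 22/1 = 22: (m_3, d_3) = (m_1, d_1) = (44, 22), so from here the quotients repeat a_1, a_2; the period length is 2.
So sqrt(1958) = [44; (4, 88)] with period length k = 2.
k is even, so the fundamental solution of x^2 - 1958y^2 = 1 is (p_{k-1}, q_{k-1}) = (p_1, q_1); compute convergents through index 1.
Convergents (p_i = a_i*p_{i-1} + p_{i-2}, q_i = a_i*q_{i-1} + q_{i-2} with p_{-2}=0, p_{-1}=1, q_{-2}=1, q_{-1}=0):
  i=0: a_0=44, p_0 = 44*1 + 0 = 44, q_0 = 44*0 + 1 = 1.
  i=1: a_1=4, p_1 = 4*44 + 1 = 177, q_1 = 4*1 + 0 = 4.
Check: 177^2 - 1958*4^2 = 31329 - 31328 = 1, so (x, y) = (177, 4) solves the equation, and by the theorem it is the least positive solution.

(x, y) = (177, 4)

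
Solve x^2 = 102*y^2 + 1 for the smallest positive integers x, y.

(x, y) = (101, 10)

First expand sqrt(102) as a continued fraction. With x_i = (sqrt(102) + m_i)/d_i and (m_0, d_0) = (0, 1): a_0 = floor(sqrt(102)) = 10, since 10^2 = 100 <= 102 < 121 = 11^2.
Iterate m_{i+1} = d_i*a_i - m_i, d_{i+1} = (102 - m_{i+1}^2)/d_i, a_{i+1} = floor((a_0 + m_{i+1})/d_{i+1}):
  m_1 = 1*10 - 0 = 10, d_1 = (102 - 10^2)/1 = 2/1 = 2, a_1 = floor((10 + 10)/2) = 10.
  m_2 = 2*10 - 10 = 10, d_2 = (102 - 10^2)/2 = 2/2 = 1, a_2 = floor((10 + 10)/1) = 20.
  m_3 = 1*20 - 10 = 10, d_3 = (102 - 10^2)/1 = 2/1 = 2: (m_3, d_3) = (m_1, d_1) = (10, 2), so from here the quotients repeat a_1, a_2; the period length is 2.
So sqrt(102) = [10; (10, 20)] with period length k = 2.
k is even, so the fundamental solution of x^2 - 102y^2 = 1 is (p_{k-1}, q_{k-1}) = (p_1, q_1); compute convergents through index 1.
Convergents (p_i = a_i*p_{i-1} + p_{i-2}, q_i = a_i*q_{i-1} + q_{i-2} with p_{-2}=0, p_{-1}=1, q_{-2}=1, q_{-1}=0):
  i=0: a_0=10, p_0 = 10*1 + 0 = 10, q_0 = 10*0 + 1 = 1.
  i=1: a_1=10, p_1 = 10*10 + 1 = 101, q_1 = 10*1 + 0 = 10.
Check: 101^2 - 102*10^2 = 10201 - 10200 = 1, so (x, y) = (101, 10) solves the equation, and by the theorem it is the least positive solution.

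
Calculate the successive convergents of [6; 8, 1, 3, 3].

Using the convergent recurrence p_i = a_i*p_{i-1} + p_{i-2}, q_i = a_i*q_{i-1} + q_{i-2} with p_{-2}=0, p_{-1}=1, q_{-2}=1, q_{-1}=0:
  i=0: a_0=6, p_0 = 6*1 + 0 = 6, q_0 = 6*0 + 1 = 1.
  i=1: a_1=8, p_1 = 8*6 + 1 = 49, q_1 = 8*1 + 0 = 8.
  i=2: a_2=1, p_2 = 1*49 + 6 = 55, q_2 = 1*8 + 1 = 9.
  i=3: a_3=3, p_3 = 3*55 + 49 = 214, q_3 = 3*9 + 8 = 35.
  i=4: a_4=3, p_4 = 3*214 + 55 = 697, q_4 = 3*35 + 9 = 114.

6/1, 49/8, 55/9, 214/35, 697/114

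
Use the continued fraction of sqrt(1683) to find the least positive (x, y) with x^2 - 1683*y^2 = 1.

First expand sqrt(1683) as a continued fraction. With x_i = (sqrt(1683) + m_i)/d_i and (m_0, d_0) = (0, 1): a_0 = floor(sqrt(1683)) = 41, since 41^2 = 1681 <= 1683 < 1764 = 42^2.
Iterate m_{i+1} = d_i*a_i - m_i, d_{i+1} = (1683 - m_{i+1}^2)/d_i, a_{i+1} = floor((a_0 + m_{i+1})/d_{i+1}):
  m_1 = 1*41 - 0 = 41, d_1 = (1683 - 41^2)/1 = 2/1 = 2, a_1 = floor((41 + 41)/2) = 41.
  m_2 = 2*41 - 41 = 41, d_2 = (1683 - 41^2)/2 = 2/2 = 1, a_2 = floor((41 + 41)/1) = 82.
  m_3 = 1*82 - 41 = 41, d_3 = (1683 - 41^2)/1 = 2/1 = 2: (m_3, d_3) = (m_1, d_1) = (41, 2), so from here the quotients repeat a_1, a_2; the period length is 2.
So sqrt(1683) = [41; (41, 82)] with period length k = 2.
k is even, so the fundamental solution of x^2 - 1683y^2 = 1 is (p_{k-1}, q_{k-1}) = (p_1, q_1); compute convergents through index 1.
Convergents (p_i = a_i*p_{i-1} + p_{i-2}, q_i = a_i*q_{i-1} + q_{i-2} with p_{-2}=0, p_{-1}=1, q_{-2}=1, q_{-1}=0):
  i=0: a_0=41, p_0 = 41*1 + 0 = 41, q_0 = 41*0 + 1 = 1.
  i=1: a_1=41, p_1 = 41*41 + 1 = 1682, q_1 = 41*1 + 0 = 41.
Check: 1682^2 - 1683*41^2 = 2829124 - 2829123 = 1, so (x, y) = (1682, 41) solves the equation, and by the theorem it is the least positive solution.

(x, y) = (1682, 41)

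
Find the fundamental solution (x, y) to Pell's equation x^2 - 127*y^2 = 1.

(x, y) = (4730624, 419775)

First expand sqrt(127) as a continued fraction. With x_i = (sqrt(127) + m_i)/d_i and (m_0, d_0) = (0, 1): a_0 = floor(sqrt(127)) = 11, since 11^2 = 121 <= 127 < 144 = 12^2.
Iterate m_{i+1} = d_i*a_i - m_i, d_{i+1} = (127 - m_{i+1}^2)/d_i, a_{i+1} = floor((a_0 + m_{i+1})/d_{i+1}):
  m_1 = 1*11 - 0 = 11, d_1 = (127 - 11^2)/1 = 6/1 = 6, a_1 = floor((11 + 11)/6) = 3.
  m_2 = 6*3 - 11 = 7, d_2 = (127 - 7^2)/6 = 78/6 = 13, a_2 = floor((11 + 7)/13) = 1.
  m_3 = 13*1 - 7 = 6, d_3 = (127 - 6^2)/13 = 91/13 = 7, a_3 = floor((11 + 6)/7) = 2.
  m_4 = 7*2 - 6 = 8, d_4 = (127 - 8^2)/7 = 63/7 = 9, a_4 = floor((11 + 8)/9) = 2.
  m_5 = 9*2 - 8 = 10, d_5 = (127 - 10^2)/9 = 27/9 = 3, a_5 = floor((11 + 10)/3) = 7.
  m_6 = 3*7 - 10 = 11, d_6 = (127 - 11^2)/3 = 6/3 = 2, a_6 = floor((11 + 11)/2) = 11.
  m_7 = 2*11 - 11 = 11, d_7 = (127 - 11^2)/2 = 6/2 = 3, a_7 = floor((11 + 11)/3) = 7.
  m_8 = 3*7 - 11 = 10, d_8 = (127 - 10^2)/3 = 27/3 = 9, a_8 = floor((11 + 10)/9) = 2.
  m_9 = 9*2 - 10 = 8, d_9 = (127 - 8^2)/9 = 63/9 = 7, a_9 = floor((11 + 8)/7) = 2.
  m_10 = 7*2 - 8 = 6, d_10 = (127 - 6^2)/7 = 91/7 = 13, a_10 = floor((11 + 6)/13) = 1.
  m_11 = 13*1 - 6 = 7, d_11 = (127 - 7^2)/13 = 78/13 = 6, a_11 = floor((11 + 7)/6) = 3.
  m_12 = 6*3 - 7 = 11, d_12 = (127 - 11^2)/6 = 6/6 = 1, a_12 = floor((11 + 11)/1) = 22.
  m_13 = 1*22 - 11 = 11, d_13 = (127 - 11^2)/1 = 6/1 = 6: (m_13, d_13) = (m_1, d_1) = (11, 6), so from here the quotients repeat a_1, ..., a_12; the period length is 12.
So sqrt(127) = [11; (3, 1, 2, 2, 7, 11, 7, 2, 2, 1, 3, 22)] with period length k = 12.
k is even, so the fundamental solution of x^2 - 127y^2 = 1 is (p_{k-1}, q_{k-1}) = (p_11, q_11); compute convergents through index 11.
Convergents (p_i = a_i*p_{i-1} + p_{i-2}, q_i = a_i*q_{i-1} + q_{i-2} with p_{-2}=0, p_{-1}=1, q_{-2}=1, q_{-1}=0):
  i=0: a_0=11, p_0 = 11*1 + 0 = 11, q_0 = 11*0 + 1 = 1.
  i=1: a_1=3, p_1 = 3*11 + 1 = 34, q_1 = 3*1 + 0 = 3.
  i=2: a_2=1, p_2 = 1*34 + 11 = 45, q_2 = 1*3 + 1 = 4.
  i=3: a_3=2, p_3 = 2*45 + 34 = 124, q_3 = 2*4 + 3 = 11.
  i=4: a_4=2, p_4 = 2*124 + 45 = 293, q_4 = 2*11 + 4 = 26.
  i=5: a_5=7, p_5 = 7*293 + 124 = 2175, q_5 = 7*26 + 11 = 193.
  i=6: a_6=11, p_6 = 11*2175 + 293 = 24218, q_6 = 11*193 + 26 = 2149.
  i=7: a_7=7, p_7 = 7*24218 + 2175 = 171701, q_7 = 7*2149 + 193 = 15236.
  i=8: a_8=2, p_8 = 2*171701 + 24218 = 367620, q_8 = 2*15236 + 2149 = 32621.
  i=9: a_9=2, p_9 = 2*367620 + 171701 = 906941, q_9 = 2*32621 + 15236 = 80478.
  i=10: a_10=1, p_10 = 1*906941 + 367620 = 1274561, q_10 = 1*80478 + 32621 = 113099.
  i=11: a_11=3, p_11 = 3*1274561 + 906941 = 4730624, q_11 = 3*113099 + 80478 = 419775.
Check: 4730624^2 - 127*419775^2 = 22378803429376 - 22378803429375 = 1, so (x, y) = (4730624, 419775) solves the equation, and by the theorem it is the least positive solution.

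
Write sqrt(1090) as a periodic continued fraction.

Write x_i = (sqrt(1090) + m_i)/d_i with (m_0, d_0) = (0, 1). a_0 = floor(sqrt(1090)) = 33, since 33^2 = 1089 <= 1090 < 1156 = 34^2.
Iterate m_{i+1} = d_i*a_i - m_i, d_{i+1} = (1090 - m_{i+1}^2)/d_i, a_{i+1} = floor((a_0 + m_{i+1})/d_{i+1}):
  m_1 = 1*33 - 0 = 33, d_1 = (1090 - 33^2)/1 = 1/1 = 1, a_1 = floor((33 + 33)/1) = 66.
  m_2 = 1*66 - 33 = 33, d_2 = (1090 - 33^2)/1 = 1/1 = 1: (m_2, d_2) = (m_1, d_1) = (33, 1), so from here the quotient a_1 repeats; the period length is 1.
Hence the expansion of sqrt(1090) is a_0 = 33 followed by the repeating block 66 (period 1).

[33; (66)]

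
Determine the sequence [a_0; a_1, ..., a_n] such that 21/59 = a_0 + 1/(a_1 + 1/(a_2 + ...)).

Run the Euclidean algorithm on 21 and 59; the successive quotients are the partial quotients a_0, a_1, ... (each step inverts the fractional part left over by the previous one):
  21 = 0*59 + 21, so a_0 = 0.
  59 = 2*21 + 17, so a_1 = 2.
  21 = 1*17 + 4, so a_2 = 1.
  17 = 4*4 + 1, so a_3 = 4.
  4 = 4*1 + 0, so a_4 = 4.
The remainder reaches 0 after 5 divisions, so the expansion has 5 partial quotients, read off in order.

[0; 2, 1, 4, 4]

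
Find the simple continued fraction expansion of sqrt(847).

[29; (9, 1, 2, 6, 8, 6, 2, 1, 9, 58)]

Write x_i = (sqrt(847) + m_i)/d_i with (m_0, d_0) = (0, 1). a_0 = floor(sqrt(847)) = 29, since 29^2 = 841 <= 847 < 900 = 30^2.
Iterate m_{i+1} = d_i*a_i - m_i, d_{i+1} = (847 - m_{i+1}^2)/d_i, a_{i+1} = floor((a_0 + m_{i+1})/d_{i+1}):
  m_1 = 1*29 - 0 = 29, d_1 = (847 - 29^2)/1 = 6/1 = 6, a_1 = floor((29 + 29)/6) = 9.
  m_2 = 6*9 - 29 = 25, d_2 = (847 - 25^2)/6 = 222/6 = 37, a_2 = floor((29 + 25)/37) = 1.
  m_3 = 37*1 - 25 = 12, d_3 = (847 - 12^2)/37 = 703/37 = 19, a_3 = floor((29 + 12)/19) = 2.
  m_4 = 19*2 - 12 = 26, d_4 = (847 - 26^2)/19 = 171/19 = 9, a_4 = floor((29 + 26)/9) = 6.
  m_5 = 9*6 - 26 = 28, d_5 = (847 - 28^2)/9 = 63/9 = 7, a_5 = floor((29 + 28)/7) = 8.
  m_6 = 7*8 - 28 = 28, d_6 = (847 - 28^2)/7 = 63/7 = 9, a_6 = floor((29 + 28)/9) = 6.
  m_7 = 9*6 - 28 = 26, d_7 = (847 - 26^2)/9 = 171/9 = 19, a_7 = floor((29 + 26)/19) = 2.
  m_8 = 19*2 - 26 = 12, d_8 = (847 - 12^2)/19 = 703/19 = 37, a_8 = floor((29 + 12)/37) = 1.
  m_9 = 37*1 - 12 = 25, d_9 = (847 - 25^2)/37 = 222/37 = 6, a_9 = floor((29 + 25)/6) = 9.
  m_10 = 6*9 - 25 = 29, d_10 = (847 - 29^2)/6 = 6/6 = 1, a_10 = floor((29 + 29)/1) = 58.
  m_11 = 1*58 - 29 = 29, d_11 = (847 - 29^2)/1 = 6/1 = 6: (m_11, d_11) = (m_1, d_1) = (29, 6), so from here the quotients repeat a_1, ..., a_10; the period length is 10.
Hence the expansion of sqrt(847) is a_0 = 29 followed by the repeating block 9, 1, 2, 6, 8, 6, 2, 1, 9, 58 (period 10).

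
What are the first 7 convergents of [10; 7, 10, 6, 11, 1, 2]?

10/1, 71/7, 720/71, 4391/433, 49021/4834, 53412/5267, 155845/15368

Using the convergent recurrence p_i = a_i*p_{i-1} + p_{i-2}, q_i = a_i*q_{i-1} + q_{i-2} with p_{-2}=0, p_{-1}=1, q_{-2}=1, q_{-1}=0:
  i=0: a_0=10, p_0 = 10*1 + 0 = 10, q_0 = 10*0 + 1 = 1.
  i=1: a_1=7, p_1 = 7*10 + 1 = 71, q_1 = 7*1 + 0 = 7.
  i=2: a_2=10, p_2 = 10*71 + 10 = 720, q_2 = 10*7 + 1 = 71.
  i=3: a_3=6, p_3 = 6*720 + 71 = 4391, q_3 = 6*71 + 7 = 433.
  i=4: a_4=11, p_4 = 11*4391 + 720 = 49021, q_4 = 11*433 + 71 = 4834.
  i=5: a_5=1, p_5 = 1*49021 + 4391 = 53412, q_5 = 1*4834 + 433 = 5267.
  i=6: a_6=2, p_6 = 2*53412 + 49021 = 155845, q_6 = 2*5267 + 4834 = 15368.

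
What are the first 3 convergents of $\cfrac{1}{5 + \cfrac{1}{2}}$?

Using the convergent recurrence p_i = a_i*p_{i-1} + p_{i-2}, q_i = a_i*q_{i-1} + q_{i-2} with p_{-2}=0, p_{-1}=1, q_{-2}=1, q_{-1}=0:
  i=0: a_0=0, p_0 = 0*1 + 0 = 0, q_0 = 0*0 + 1 = 1.
  i=1: a_1=5, p_1 = 5*0 + 1 = 1, q_1 = 5*1 + 0 = 5.
  i=2: a_2=2, p_2 = 2*1 + 0 = 2, q_2 = 2*5 + 1 = 11.

0/1, 1/5, 2/11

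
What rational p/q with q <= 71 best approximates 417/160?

86/33

Expand x = 417/160 as a continued fraction with the Euclidean algorithm:
  417 = 2*160 + 97, so a_0 = 2.
  160 = 1*97 + 63, so a_1 = 1.
  97 = 1*63 + 34, so a_2 = 1.
  63 = 1*34 + 29, so a_3 = 1.
  34 = 1*29 + 5, so a_4 = 1.
  29 = 5*5 + 4, so a_5 = 5.
  5 = 1*4 + 1, so a_6 = 1.
  4 = 4*1 + 0, so a_7 = 4.
so x = [2; 1, 1, 1, 1, 5, 1, 4].
Convergents (p_i = a_i*p_{i-1} + p_{i-2}, q_i = a_i*q_{i-1} + q_{i-2} with p_{-2}=0, p_{-1}=1, q_{-2}=1, q_{-1}=0), until the denominator exceeds 71:
  i=0: a_0=2, p_0 = 2*1 + 0 = 2, q_0 = 2*0 + 1 = 1.
  i=1: a_1=1, p_1 = 1*2 + 1 = 3, q_1 = 1*1 + 0 = 1.
  i=2: a_2=1, p_2 = 1*3 + 2 = 5, q_2 = 1*1 + 1 = 2.
  i=3: a_3=1, p_3 = 1*5 + 3 = 8, q_3 = 1*2 + 1 = 3.
  i=4: a_4=1, p_4 = 1*8 + 5 = 13, q_4 = 1*3 + 2 = 5.
  i=5: a_5=5, p_5 = 5*13 + 8 = 73, q_5 = 5*5 + 3 = 28.
  i=6: a_6=1, p_6 = 1*73 + 13 = 86, q_6 = 1*28 + 5 = 33.
  i=7: a_7=4, p_7 = 4*86 + 73 = 417, q_7 = 4*33 + 28 = 160.
q_7 = 160 > 71, so the last convergent with denominator <= 71 is p_6/q_6 = 86/33.
The closest fraction with denominator <= 71 is either p_6/q_6 or the intermediate fraction (k*p_6 + p_5)/(k*q_6 + q_5) with the largest k >= 1 whose denominator stays <= 71; these approach x as k grows, and every other convergent or intermediate fraction in range is farther away.
Largest k: floor((71 - q_5)/q_6) = floor((71 - 28)/33) = 1.
That gives (1*86 + 73)/(1*33 + 28) = 159/61.
Compare the errors: |x - 86/33| = |417*33 - 86*160|/(160*33) = 1/5280, and |x - 159/61| = |417*61 - 159*160|/(160*61) = 3/9760.
Cross-multiplying, 1*9760 = 9760 < 15840 = 3*5280, so 1/5280 is smaller: the convergent 86/33 is closer to x than 159/61.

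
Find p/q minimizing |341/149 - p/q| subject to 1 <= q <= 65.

Expand x = 341/149 as a continued fraction with the Euclidean algorithm:
  341 = 2*149 + 43, so a_0 = 2.
  149 = 3*43 + 20, so a_1 = 3.
  43 = 2*20 + 3, so a_2 = 2.
  20 = 6*3 + 2, so a_3 = 6.
  3 = 1*2 + 1, so a_4 = 1.
  2 = 2*1 + 0, so a_5 = 2.
so x = [2; 3, 2, 6, 1, 2].
Convergents (p_i = a_i*p_{i-1} + p_{i-2}, q_i = a_i*q_{i-1} + q_{i-2} with p_{-2}=0, p_{-1}=1, q_{-2}=1, q_{-1}=0), until the denominator exceeds 65:
  i=0: a_0=2, p_0 = 2*1 + 0 = 2, q_0 = 2*0 + 1 = 1.
  i=1: a_1=3, p_1 = 3*2 + 1 = 7, q_1 = 3*1 + 0 = 3.
  i=2: a_2=2, p_2 = 2*7 + 2 = 16, q_2 = 2*3 + 1 = 7.
  i=3: a_3=6, p_3 = 6*16 + 7 = 103, q_3 = 6*7 + 3 = 45.
  i=4: a_4=1, p_4 = 1*103 + 16 = 119, q_4 = 1*45 + 7 = 52.
  i=5: a_5=2, p_5 = 2*119 + 103 = 341, q_5 = 2*52 + 45 = 149.
q_5 = 149 > 65, so the last convergent with denominator <= 65 is p_4/q_4 = 119/52.
The closest fraction with denominator <= 65 is either p_4/q_4 or the intermediate fraction (k*p_4 + p_3)/(k*q_4 + q_3) with the largest k >= 1 whose denominator stays <= 65; these approach x as k grows, and every other convergent or intermediate fraction in range is farther away.
Largest k: floor((65 - q_3)/q_4) = floor((65 - 45)/52) = 0.
Since k = 0, no intermediate fraction beyond p_4/q_4 has denominator <= 65, so the convergent 119/52 is the closest (its error is |341*52 - 119*149|/(149*52) = 1/7748).

119/52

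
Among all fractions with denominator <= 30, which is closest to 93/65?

Expand x = 93/65 as a continued fraction with the Euclidean algorithm:
  93 = 1*65 + 28, so a_0 = 1.
  65 = 2*28 + 9, so a_1 = 2.
  28 = 3*9 + 1, so a_2 = 3.
  9 = 9*1 + 0, so a_3 = 9.
so x = [1; 2, 3, 9].
Convergents (p_i = a_i*p_{i-1} + p_{i-2}, q_i = a_i*q_{i-1} + q_{i-2} with p_{-2}=0, p_{-1}=1, q_{-2}=1, q_{-1}=0), until the denominator exceeds 30:
  i=0: a_0=1, p_0 = 1*1 + 0 = 1, q_0 = 1*0 + 1 = 1.
  i=1: a_1=2, p_1 = 2*1 + 1 = 3, q_1 = 2*1 + 0 = 2.
  i=2: a_2=3, p_2 = 3*3 + 1 = 10, q_2 = 3*2 + 1 = 7.
  i=3: a_3=9, p_3 = 9*10 + 3 = 93, q_3 = 9*7 + 2 = 65.
q_3 = 65 > 30, so the last convergent with denominator <= 30 is p_2/q_2 = 10/7.
The closest fraction with denominator <= 30 is either p_2/q_2 or the intermediate fraction (k*p_2 + p_1)/(k*q_2 + q_1) with the largest k >= 1 whose denominator stays <= 30; these approach x as k grows, and every other convergent or intermediate fraction in range is farther away.
Largest k: floor((30 - q_1)/q_2) = floor((30 - 2)/7) = 4.
That gives (4*10 + 3)/(4*7 + 2) = 43/30.
Compare the errors: |x - 10/7| = |93*7 - 10*65|/(65*7) = 1/455, and |x - 43/30| = |93*30 - 43*65|/(65*30) = 5/1950.
Cross-multiplying, 1*1950 = 1950 < 2275 = 5*455, so 1/455 is smaller: the convergent 10/7 is closer to x than 43/30.

10/7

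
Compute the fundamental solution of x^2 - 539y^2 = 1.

(x, y) = (3970, 171)

First expand sqrt(539) as a continued fraction. With x_i = (sqrt(539) + m_i)/d_i and (m_0, d_0) = (0, 1): a_0 = floor(sqrt(539)) = 23, since 23^2 = 529 <= 539 < 576 = 24^2.
Iterate m_{i+1} = d_i*a_i - m_i, d_{i+1} = (539 - m_{i+1}^2)/d_i, a_{i+1} = floor((a_0 + m_{i+1})/d_{i+1}):
  m_1 = 1*23 - 0 = 23, d_1 = (539 - 23^2)/1 = 10/1 = 10, a_1 = floor((23 + 23)/10) = 4.
  m_2 = 10*4 - 23 = 17, d_2 = (539 - 17^2)/10 = 250/10 = 25, a_2 = floor((23 + 17)/25) = 1.
  m_3 = 25*1 - 17 = 8, d_3 = (539 - 8^2)/25 = 475/25 = 19, a_3 = floor((23 + 8)/19) = 1.
  m_4 = 19*1 - 8 = 11, d_4 = (539 - 11^2)/19 = 418/19 = 22, a_4 = floor((23 + 11)/22) = 1.
  m_5 = 22*1 - 11 = 11, d_5 = (539 - 11^2)/22 = 418/22 = 19, a_5 = floor((23 + 11)/19) = 1.
  m_6 = 19*1 - 11 = 8, d_6 = (539 - 8^2)/19 = 475/19 = 25, a_6 = floor((23 + 8)/25) = 1.
  m_7 = 25*1 - 8 = 17, d_7 = (539 - 17^2)/25 = 250/25 = 10, a_7 = floor((23 + 17)/10) = 4.
  m_8 = 10*4 - 17 = 23, d_8 = (539 - 23^2)/10 = 10/10 = 1, a_8 = floor((23 + 23)/1) = 46.
  m_9 = 1*46 - 23 = 23, d_9 = (539 - 23^2)/1 = 10/1 = 10: (m_9, d_9) = (m_1, d_1) = (23, 10), so from here the quotients repeat a_1, ..., a_8; the period length is 8.
So sqrt(539) = [23; (4, 1, 1, 1, 1, 1, 4, 46)] with period length k = 8.
k is even, so the fundamental solution of x^2 - 539y^2 = 1 is (p_{k-1}, q_{k-1}) = (p_7, q_7); compute convergents through index 7.
Convergents (p_i = a_i*p_{i-1} + p_{i-2}, q_i = a_i*q_{i-1} + q_{i-2} with p_{-2}=0, p_{-1}=1, q_{-2}=1, q_{-1}=0):
  i=0: a_0=23, p_0 = 23*1 + 0 = 23, q_0 = 23*0 + 1 = 1.
  i=1: a_1=4, p_1 = 4*23 + 1 = 93, q_1 = 4*1 + 0 = 4.
  i=2: a_2=1, p_2 = 1*93 + 23 = 116, q_2 = 1*4 + 1 = 5.
  i=3: a_3=1, p_3 = 1*116 + 93 = 209, q_3 = 1*5 + 4 = 9.
  i=4: a_4=1, p_4 = 1*209 + 116 = 325, q_4 = 1*9 + 5 = 14.
  i=5: a_5=1, p_5 = 1*325 + 209 = 534, q_5 = 1*14 + 9 = 23.
  i=6: a_6=1, p_6 = 1*534 + 325 = 859, q_6 = 1*23 + 14 = 37.
  i=7: a_7=4, p_7 = 4*859 + 534 = 3970, q_7 = 4*37 + 23 = 171.
Check: 3970^2 - 539*171^2 = 15760900 - 15760899 = 1, so (x, y) = (3970, 171) solves the equation, and by the theorem it is the least positive solution.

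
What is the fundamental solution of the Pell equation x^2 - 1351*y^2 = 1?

First expand sqrt(1351) as a continued fraction. With x_i = (sqrt(1351) + m_i)/d_i and (m_0, d_0) = (0, 1): a_0 = floor(sqrt(1351)) = 36, since 36^2 = 1296 <= 1351 < 1369 = 37^2.
Iterate m_{i+1} = d_i*a_i - m_i, d_{i+1} = (1351 - m_{i+1}^2)/d_i, a_{i+1} = floor((a_0 + m_{i+1})/d_{i+1}):
  m_1 = 1*36 - 0 = 36, d_1 = (1351 - 36^2)/1 = 55/1 = 55, a_1 = floor((36 + 36)/55) = 1.
  m_2 = 55*1 - 36 = 19, d_2 = (1351 - 19^2)/55 = 990/55 = 18, a_2 = floor((36 + 19)/18) = 3.
  m_3 = 18*3 - 19 = 35, d_3 = (1351 - 35^2)/18 = 126/18 = 7, a_3 = floor((36 + 35)/7) = 10.
  m_4 = 7*10 - 35 = 35, d_4 = (1351 - 35^2)/7 = 126/7 = 18, a_4 = floor((36 + 35)/18) = 3.
  m_5 = 18*3 - 35 = 19, d_5 = (1351 - 19^2)/18 = 990/18 = 55, a_5 = floor((36 + 19)/55) = 1.
  m_6 = 55*1 - 19 = 36, d_6 = (1351 - 36^2)/55 = 55/55 = 1, a_6 = floor((36 + 36)/1) = 72.
  m_7 = 1*72 - 36 = 36, d_7 = (1351 - 36^2)/1 = 55/1 = 55: (m_7, d_7) = (m_1, d_1) = (36, 55), so from here the quotients repeat a_1, ..., a_6; the period length is 6.
So sqrt(1351) = [36; (1, 3, 10, 3, 1, 72)] with period length k = 6.
k is even, so the fundamental solution of x^2 - 1351y^2 = 1 is (p_{k-1}, q_{k-1}) = (p_5, q_5); compute convergents through index 5.
Convergents (p_i = a_i*p_{i-1} + p_{i-2}, q_i = a_i*q_{i-1} + q_{i-2} with p_{-2}=0, p_{-1}=1, q_{-2}=1, q_{-1}=0):
  i=0: a_0=36, p_0 = 36*1 + 0 = 36, q_0 = 36*0 + 1 = 1.
  i=1: a_1=1, p_1 = 1*36 + 1 = 37, q_1 = 1*1 + 0 = 1.
  i=2: a_2=3, p_2 = 3*37 + 36 = 147, q_2 = 3*1 + 1 = 4.
  i=3: a_3=10, p_3 = 10*147 + 37 = 1507, q_3 = 10*4 + 1 = 41.
  i=4: a_4=3, p_4 = 3*1507 + 147 = 4668, q_4 = 3*41 + 4 = 127.
  i=5: a_5=1, p_5 = 1*4668 + 1507 = 6175, q_5 = 1*127 + 41 = 168.
Check: 6175^2 - 1351*168^2 = 38130625 - 38130624 = 1, so (x, y) = (6175, 168) solves the equation, and by the theorem it is the least positive solution.

(x, y) = (6175, 168)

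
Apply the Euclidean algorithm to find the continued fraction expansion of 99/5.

Run the Euclidean algorithm on 99 and 5; the successive quotients are the partial quotients a_0, a_1, ... (each step inverts the fractional part left over by the previous one):
  99 = 19*5 + 4, so a_0 = 19.
  5 = 1*4 + 1, so a_1 = 1.
  4 = 4*1 + 0, so a_2 = 4.
The remainder reaches 0 after 3 divisions, so the expansion has 3 partial quotients, read off in order.

[19; 1, 4]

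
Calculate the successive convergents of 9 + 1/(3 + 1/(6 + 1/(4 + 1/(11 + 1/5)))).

9/1, 28/3, 177/19, 736/79, 8273/888, 42101/4519

Using the convergent recurrence p_i = a_i*p_{i-1} + p_{i-2}, q_i = a_i*q_{i-1} + q_{i-2} with p_{-2}=0, p_{-1}=1, q_{-2}=1, q_{-1}=0:
  i=0: a_0=9, p_0 = 9*1 + 0 = 9, q_0 = 9*0 + 1 = 1.
  i=1: a_1=3, p_1 = 3*9 + 1 = 28, q_1 = 3*1 + 0 = 3.
  i=2: a_2=6, p_2 = 6*28 + 9 = 177, q_2 = 6*3 + 1 = 19.
  i=3: a_3=4, p_3 = 4*177 + 28 = 736, q_3 = 4*19 + 3 = 79.
  i=4: a_4=11, p_4 = 11*736 + 177 = 8273, q_4 = 11*79 + 19 = 888.
  i=5: a_5=5, p_5 = 5*8273 + 736 = 42101, q_5 = 5*888 + 79 = 4519.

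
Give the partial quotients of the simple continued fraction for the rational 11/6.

[1; 1, 5]

Run the Euclidean algorithm on 11 and 6; the successive quotients are the partial quotients a_0, a_1, ... (each step inverts the fractional part left over by the previous one):
  11 = 1*6 + 5, so a_0 = 1.
  6 = 1*5 + 1, so a_1 = 1.
  5 = 5*1 + 0, so a_2 = 5.
The remainder reaches 0 after 3 divisions, so the expansion has 3 partial quotients, read off in order.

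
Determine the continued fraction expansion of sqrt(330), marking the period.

[18; (6, 36)]

Write x_i = (sqrt(330) + m_i)/d_i with (m_0, d_0) = (0, 1). a_0 = floor(sqrt(330)) = 18, since 18^2 = 324 <= 330 < 361 = 19^2.
Iterate m_{i+1} = d_i*a_i - m_i, d_{i+1} = (330 - m_{i+1}^2)/d_i, a_{i+1} = floor((a_0 + m_{i+1})/d_{i+1}):
  m_1 = 1*18 - 0 = 18, d_1 = (330 - 18^2)/1 = 6/1 = 6, a_1 = floor((18 + 18)/6) = 6.
  m_2 = 6*6 - 18 = 18, d_2 = (330 - 18^2)/6 = 6/6 = 1, a_2 = floor((18 + 18)/1) = 36.
  m_3 = 1*36 - 18 = 18, d_3 = (330 - 18^2)/1 = 6/1 = 6: (m_3, d_3) = (m_1, d_1) = (18, 6), so from here the quotients repeat a_1, a_2; the period length is 2.
Hence the expansion of sqrt(330) is a_0 = 18 followed by the repeating block 6, 36 (period 2).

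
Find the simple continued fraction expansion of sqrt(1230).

[35; (14, 70)]

Write x_i = (sqrt(1230) + m_i)/d_i with (m_0, d_0) = (0, 1). a_0 = floor(sqrt(1230)) = 35, since 35^2 = 1225 <= 1230 < 1296 = 36^2.
Iterate m_{i+1} = d_i*a_i - m_i, d_{i+1} = (1230 - m_{i+1}^2)/d_i, a_{i+1} = floor((a_0 + m_{i+1})/d_{i+1}):
  m_1 = 1*35 - 0 = 35, d_1 = (1230 - 35^2)/1 = 5/1 = 5, a_1 = floor((35 + 35)/5) = 14.
  m_2 = 5*14 - 35 = 35, d_2 = (1230 - 35^2)/5 = 5/5 = 1, a_2 = floor((35 + 35)/1) = 70.
  m_3 = 1*70 - 35 = 35, d_3 = (1230 - 35^2)/1 = 5/1 = 5: (m_3, d_3) = (m_1, d_1) = (35, 5), so from here the quotients repeat a_1, a_2; the period length is 2.
Hence the expansion of sqrt(1230) is a_0 = 35 followed by the repeating block 14, 70 (period 2).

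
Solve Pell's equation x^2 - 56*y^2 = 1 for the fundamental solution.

(x, y) = (15, 2)

First expand sqrt(56) as a continued fraction. With x_i = (sqrt(56) + m_i)/d_i and (m_0, d_0) = (0, 1): a_0 = floor(sqrt(56)) = 7, since 7^2 = 49 <= 56 < 64 = 8^2.
Iterate m_{i+1} = d_i*a_i - m_i, d_{i+1} = (56 - m_{i+1}^2)/d_i, a_{i+1} = floor((a_0 + m_{i+1})/d_{i+1}):
  m_1 = 1*7 - 0 = 7, d_1 = (56 - 7^2)/1 = 7/1 = 7, a_1 = floor((7 + 7)/7) = 2.
  m_2 = 7*2 - 7 = 7, d_2 = (56 - 7^2)/7 = 7/7 = 1, a_2 = floor((7 + 7)/1) = 14.
  m_3 = 1*14 - 7 = 7, d_3 = (56 - 7^2)/1 = 7/1 = 7: (m_3, d_3) = (m_1, d_1) = (7, 7), so from here the quotients repeat a_1, a_2; the period length is 2.
So sqrt(56) = [7; (2, 14)] with period length k = 2.
k is even, so the fundamental solution of x^2 - 56y^2 = 1 is (p_{k-1}, q_{k-1}) = (p_1, q_1); compute convergents through index 1.
Convergents (p_i = a_i*p_{i-1} + p_{i-2}, q_i = a_i*q_{i-1} + q_{i-2} with p_{-2}=0, p_{-1}=1, q_{-2}=1, q_{-1}=0):
  i=0: a_0=7, p_0 = 7*1 + 0 = 7, q_0 = 7*0 + 1 = 1.
  i=1: a_1=2, p_1 = 2*7 + 1 = 15, q_1 = 2*1 + 0 = 2.
Check: 15^2 - 56*2^2 = 225 - 224 = 1, so (x, y) = (15, 2) solves the equation, and by the theorem it is the least positive solution.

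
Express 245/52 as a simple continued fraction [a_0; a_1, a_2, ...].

[4; 1, 2, 2, 7]

Run the Euclidean algorithm on 245 and 52; the successive quotients are the partial quotients a_0, a_1, ... (each step inverts the fractional part left over by the previous one):
  245 = 4*52 + 37, so a_0 = 4.
  52 = 1*37 + 15, so a_1 = 1.
  37 = 2*15 + 7, so a_2 = 2.
  15 = 2*7 + 1, so a_3 = 2.
  7 = 7*1 + 0, so a_4 = 7.
The remainder reaches 0 after 5 divisions, so the expansion has 5 partial quotients, read off in order.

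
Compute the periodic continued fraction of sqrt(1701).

[41; (4, 8, 1, 10, 1, 8, 4, 82)]

Write x_i = (sqrt(1701) + m_i)/d_i with (m_0, d_0) = (0, 1). a_0 = floor(sqrt(1701)) = 41, since 41^2 = 1681 <= 1701 < 1764 = 42^2.
Iterate m_{i+1} = d_i*a_i - m_i, d_{i+1} = (1701 - m_{i+1}^2)/d_i, a_{i+1} = floor((a_0 + m_{i+1})/d_{i+1}):
  m_1 = 1*41 - 0 = 41, d_1 = (1701 - 41^2)/1 = 20/1 = 20, a_1 = floor((41 + 41)/20) = 4.
  m_2 = 20*4 - 41 = 39, d_2 = (1701 - 39^2)/20 = 180/20 = 9, a_2 = floor((41 + 39)/9) = 8.
  m_3 = 9*8 - 39 = 33, d_3 = (1701 - 33^2)/9 = 612/9 = 68, a_3 = floor((41 + 33)/68) = 1.
  m_4 = 68*1 - 33 = 35, d_4 = (1701 - 35^2)/68 = 476/68 = 7, a_4 = floor((41 + 35)/7) = 10.
  m_5 = 7*10 - 35 = 35, d_5 = (1701 - 35^2)/7 = 476/7 = 68, a_5 = floor((41 + 35)/68) = 1.
  m_6 = 68*1 - 35 = 33, d_6 = (1701 - 33^2)/68 = 612/68 = 9, a_6 = floor((41 + 33)/9) = 8.
  m_7 = 9*8 - 33 = 39, d_7 = (1701 - 39^2)/9 = 180/9 = 20, a_7 = floor((41 + 39)/20) = 4.
  m_8 = 20*4 - 39 = 41, d_8 = (1701 - 41^2)/20 = 20/20 = 1, a_8 = floor((41 + 41)/1) = 82.
  m_9 = 1*82 - 41 = 41, d_9 = (1701 - 41^2)/1 = 20/1 = 20: (m_9, d_9) = (m_1, d_1) = (41, 20), so from here the quotients repeat a_1, ..., a_8; the period length is 8.
Hence the expansion of sqrt(1701) is a_0 = 41 followed by the repeating block 4, 8, 1, 10, 1, 8, 4, 82 (period 8).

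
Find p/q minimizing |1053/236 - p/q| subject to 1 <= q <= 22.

Expand x = 1053/236 as a continued fraction with the Euclidean algorithm:
  1053 = 4*236 + 109, so a_0 = 4.
  236 = 2*109 + 18, so a_1 = 2.
  109 = 6*18 + 1, so a_2 = 6.
  18 = 18*1 + 0, so a_3 = 18.
so x = [4; 2, 6, 18].
Convergents (p_i = a_i*p_{i-1} + p_{i-2}, q_i = a_i*q_{i-1} + q_{i-2} with p_{-2}=0, p_{-1}=1, q_{-2}=1, q_{-1}=0), until the denominator exceeds 22:
  i=0: a_0=4, p_0 = 4*1 + 0 = 4, q_0 = 4*0 + 1 = 1.
  i=1: a_1=2, p_1 = 2*4 + 1 = 9, q_1 = 2*1 + 0 = 2.
  i=2: a_2=6, p_2 = 6*9 + 4 = 58, q_2 = 6*2 + 1 = 13.
  i=3: a_3=18, p_3 = 18*58 + 9 = 1053, q_3 = 18*13 + 2 = 236.
q_3 = 236 > 22, so the last convergent with denominator <= 22 is p_2/q_2 = 58/13.
The closest fraction with denominator <= 22 is either p_2/q_2 or the intermediate fraction (k*p_2 + p_1)/(k*q_2 + q_1) with the largest k >= 1 whose denominator stays <= 22; these approach x as k grows, and every other convergent or intermediate fraction in range is farther away.
Largest k: floor((22 - q_1)/q_2) = floor((22 - 2)/13) = 1.
That gives (1*58 + 9)/(1*13 + 2) = 67/15.
Compare the errors: |x - 58/13| = |1053*13 - 58*236|/(236*13) = 1/3068, and |x - 67/15| = |1053*15 - 67*236|/(236*15) = 17/3540.
Cross-multiplying, 1*3540 = 3540 < 52156 = 17*3068, so 1/3068 is smaller: the convergent 58/13 is closer to x than 67/15.

58/13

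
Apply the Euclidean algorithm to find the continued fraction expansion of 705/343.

[2; 18, 19]

Run the Euclidean algorithm on 705 and 343; the successive quotients are the partial quotients a_0, a_1, ... (each step inverts the fractional part left over by the previous one):
  705 = 2*343 + 19, so a_0 = 2.
  343 = 18*19 + 1, so a_1 = 18.
  19 = 19*1 + 0, so a_2 = 19.
The remainder reaches 0 after 3 divisions, so the expansion has 3 partial quotients, read off in order.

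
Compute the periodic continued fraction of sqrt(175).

[13; (4, 2, 1, 2, 4, 26)]

Write x_i = (sqrt(175) + m_i)/d_i with (m_0, d_0) = (0, 1). a_0 = floor(sqrt(175)) = 13, since 13^2 = 169 <= 175 < 196 = 14^2.
Iterate m_{i+1} = d_i*a_i - m_i, d_{i+1} = (175 - m_{i+1}^2)/d_i, a_{i+1} = floor((a_0 + m_{i+1})/d_{i+1}):
  m_1 = 1*13 - 0 = 13, d_1 = (175 - 13^2)/1 = 6/1 = 6, a_1 = floor((13 + 13)/6) = 4.
  m_2 = 6*4 - 13 = 11, d_2 = (175 - 11^2)/6 = 54/6 = 9, a_2 = floor((13 + 11)/9) = 2.
  m_3 = 9*2 - 11 = 7, d_3 = (175 - 7^2)/9 = 126/9 = 14, a_3 = floor((13 + 7)/14) = 1.
  m_4 = 14*1 - 7 = 7, d_4 = (175 - 7^2)/14 = 126/14 = 9, a_4 = floor((13 + 7)/9) = 2.
  m_5 = 9*2 - 7 = 11, d_5 = (175 - 11^2)/9 = 54/9 = 6, a_5 = floor((13 + 11)/6) = 4.
  m_6 = 6*4 - 11 = 13, d_6 = (175 - 13^2)/6 = 6/6 = 1, a_6 = floor((13 + 13)/1) = 26.
  m_7 = 1*26 - 13 = 13, d_7 = (175 - 13^2)/1 = 6/1 = 6: (m_7, d_7) = (m_1, d_1) = (13, 6), so from here the quotients repeat a_1, ..., a_6; the period length is 6.
Hence the expansion of sqrt(175) is a_0 = 13 followed by the repeating block 4, 2, 1, 2, 4, 26 (period 6).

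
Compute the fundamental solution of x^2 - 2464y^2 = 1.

First expand sqrt(2464) as a continued fraction. With x_i = (sqrt(2464) + m_i)/d_i and (m_0, d_0) = (0, 1): a_0 = floor(sqrt(2464)) = 49, since 49^2 = 2401 <= 2464 < 2500 = 50^2.
Iterate m_{i+1} = d_i*a_i - m_i, d_{i+1} = (2464 - m_{i+1}^2)/d_i, a_{i+1} = floor((a_0 + m_{i+1})/d_{i+1}):
  m_1 = 1*49 - 0 = 49, d_1 = (2464 - 49^2)/1 = 63/1 = 63, a_1 = floor((49 + 49)/63) = 1.
  m_2 = 63*1 - 49 = 14, d_2 = (2464 - 14^2)/63 = 2268/63 = 36, a_2 = floor((49 + 14)/36) = 1.
  m_3 = 36*1 - 14 = 22, d_3 = (2464 - 22^2)/36 = 1980/36 = 55, a_3 = floor((49 + 22)/55) = 1.
  m_4 = 55*1 - 22 = 33, d_4 = (2464 - 33^2)/55 = 1375/55 = 25, a_4 = floor((49 + 33)/25) = 3.
  m_5 = 25*3 - 33 = 42, d_5 = (2464 - 42^2)/25 = 700/25 = 28, a_5 = floor((49 + 42)/28) = 3.
  m_6 = 28*3 - 42 = 42, d_6 = (2464 - 42^2)/28 = 700/28 = 25, a_6 = floor((49 + 42)/25) = 3.
  m_7 = 25*3 - 42 = 33, d_7 = (2464 - 33^2)/25 = 1375/25 = 55, a_7 = floor((49 + 33)/55) = 1.
  m_8 = 55*1 - 33 = 22, d_8 = (2464 - 22^2)/55 = 1980/55 = 36, a_8 = floor((49 + 22)/36) = 1.
  m_9 = 36*1 - 22 = 14, d_9 = (2464 - 14^2)/36 = 2268/36 = 63, a_9 = floor((49 + 14)/63) = 1.
  m_10 = 63*1 - 14 = 49, d_10 = (2464 - 49^2)/63 = 63/63 = 1, a_10 = floor((49 + 49)/1) = 98.
  m_11 = 1*98 - 49 = 49, d_11 = (2464 - 49^2)/1 = 63/1 = 63: (m_11, d_11) = (m_1, d_1) = (49, 63), so from here the quotients repeat a_1, ..., a_10; the period length is 10.
So sqrt(2464) = [49; (1, 1, 1, 3, 3, 3, 1, 1, 1, 98)] with period length k = 10.
k is even, so the fundamental solution of x^2 - 2464y^2 = 1 is (p_{k-1}, q_{k-1}) = (p_9, q_9); compute convergents through index 9.
Convergents (p_i = a_i*p_{i-1} + p_{i-2}, q_i = a_i*q_{i-1} + q_{i-2} with p_{-2}=0, p_{-1}=1, q_{-2}=1, q_{-1}=0):
  i=0: a_0=49, p_0 = 49*1 + 0 = 49, q_0 = 49*0 + 1 = 1.
  i=1: a_1=1, p_1 = 1*49 + 1 = 50, q_1 = 1*1 + 0 = 1.
  i=2: a_2=1, p_2 = 1*50 + 49 = 99, q_2 = 1*1 + 1 = 2.
  i=3: a_3=1, p_3 = 1*99 + 50 = 149, q_3 = 1*2 + 1 = 3.
  i=4: a_4=3, p_4 = 3*149 + 99 = 546, q_4 = 3*3 + 2 = 11.
  i=5: a_5=3, p_5 = 3*546 + 149 = 1787, q_5 = 3*11 + 3 = 36.
  i=6: a_6=3, p_6 = 3*1787 + 546 = 5907, q_6 = 3*36 + 11 = 119.
  i=7: a_7=1, p_7 = 1*5907 + 1787 = 7694, q_7 = 1*119 + 36 = 155.
  i=8: a_8=1, p_8 = 1*7694 + 5907 = 13601, q_8 = 1*155 + 119 = 274.
  i=9: a_9=1, p_9 = 1*13601 + 7694 = 21295, q_9 = 1*274 + 155 = 429.
Check: 21295^2 - 2464*429^2 = 453477025 - 453477024 = 1, so (x, y) = (21295, 429) solves the equation, and by the theorem it is the least positive solution.

(x, y) = (21295, 429)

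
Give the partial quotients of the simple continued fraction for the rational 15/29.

[0; 1, 1, 14]

Run the Euclidean algorithm on 15 and 29; the successive quotients are the partial quotients a_0, a_1, ... (each step inverts the fractional part left over by the previous one):
  15 = 0*29 + 15, so a_0 = 0.
  29 = 1*15 + 14, so a_1 = 1.
  15 = 1*14 + 1, so a_2 = 1.
  14 = 14*1 + 0, so a_3 = 14.
The remainder reaches 0 after 4 divisions, so the expansion has 4 partial quotients, read off in order.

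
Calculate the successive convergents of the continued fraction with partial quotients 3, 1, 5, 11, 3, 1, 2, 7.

Using the convergent recurrence p_i = a_i*p_{i-1} + p_{i-2}, q_i = a_i*q_{i-1} + q_{i-2} with p_{-2}=0, p_{-1}=1, q_{-2}=1, q_{-1}=0:
  i=0: a_0=3, p_0 = 3*1 + 0 = 3, q_0 = 3*0 + 1 = 1.
  i=1: a_1=1, p_1 = 1*3 + 1 = 4, q_1 = 1*1 + 0 = 1.
  i=2: a_2=5, p_2 = 5*4 + 3 = 23, q_2 = 5*1 + 1 = 6.
  i=3: a_3=11, p_3 = 11*23 + 4 = 257, q_3 = 11*6 + 1 = 67.
  i=4: a_4=3, p_4 = 3*257 + 23 = 794, q_4 = 3*67 + 6 = 207.
  i=5: a_5=1, p_5 = 1*794 + 257 = 1051, q_5 = 1*207 + 67 = 274.
  i=6: a_6=2, p_6 = 2*1051 + 794 = 2896, q_6 = 2*274 + 207 = 755.
  i=7: a_7=7, p_7 = 7*2896 + 1051 = 21323, q_7 = 7*755 + 274 = 5559.

3/1, 4/1, 23/6, 257/67, 794/207, 1051/274, 2896/755, 21323/5559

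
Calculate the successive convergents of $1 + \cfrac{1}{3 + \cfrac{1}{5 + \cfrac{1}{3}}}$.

Using the convergent recurrence p_i = a_i*p_{i-1} + p_{i-2}, q_i = a_i*q_{i-1} + q_{i-2} with p_{-2}=0, p_{-1}=1, q_{-2}=1, q_{-1}=0:
  i=0: a_0=1, p_0 = 1*1 + 0 = 1, q_0 = 1*0 + 1 = 1.
  i=1: a_1=3, p_1 = 3*1 + 1 = 4, q_1 = 3*1 + 0 = 3.
  i=2: a_2=5, p_2 = 5*4 + 1 = 21, q_2 = 5*3 + 1 = 16.
  i=3: a_3=3, p_3 = 3*21 + 4 = 67, q_3 = 3*16 + 3 = 51.

1/1, 4/3, 21/16, 67/51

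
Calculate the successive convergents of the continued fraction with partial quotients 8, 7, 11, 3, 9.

Using the convergent recurrence p_i = a_i*p_{i-1} + p_{i-2}, q_i = a_i*q_{i-1} + q_{i-2} with p_{-2}=0, p_{-1}=1, q_{-2}=1, q_{-1}=0:
  i=0: a_0=8, p_0 = 8*1 + 0 = 8, q_0 = 8*0 + 1 = 1.
  i=1: a_1=7, p_1 = 7*8 + 1 = 57, q_1 = 7*1 + 0 = 7.
  i=2: a_2=11, p_2 = 11*57 + 8 = 635, q_2 = 11*7 + 1 = 78.
  i=3: a_3=3, p_3 = 3*635 + 57 = 1962, q_3 = 3*78 + 7 = 241.
  i=4: a_4=9, p_4 = 9*1962 + 635 = 18293, q_4 = 9*241 + 78 = 2247.

8/1, 57/7, 635/78, 1962/241, 18293/2247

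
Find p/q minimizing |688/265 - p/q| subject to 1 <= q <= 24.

13/5

Expand x = 688/265 as a continued fraction with the Euclidean algorithm:
  688 = 2*265 + 158, so a_0 = 2.
  265 = 1*158 + 107, so a_1 = 1.
  158 = 1*107 + 51, so a_2 = 1.
  107 = 2*51 + 5, so a_3 = 2.
  51 = 10*5 + 1, so a_4 = 10.
  5 = 5*1 + 0, so a_5 = 5.
so x = [2; 1, 1, 2, 10, 5].
Convergents (p_i = a_i*p_{i-1} + p_{i-2}, q_i = a_i*q_{i-1} + q_{i-2} with p_{-2}=0, p_{-1}=1, q_{-2}=1, q_{-1}=0), until the denominator exceeds 24:
  i=0: a_0=2, p_0 = 2*1 + 0 = 2, q_0 = 2*0 + 1 = 1.
  i=1: a_1=1, p_1 = 1*2 + 1 = 3, q_1 = 1*1 + 0 = 1.
  i=2: a_2=1, p_2 = 1*3 + 2 = 5, q_2 = 1*1 + 1 = 2.
  i=3: a_3=2, p_3 = 2*5 + 3 = 13, q_3 = 2*2 + 1 = 5.
  i=4: a_4=10, p_4 = 10*13 + 5 = 135, q_4 = 10*5 + 2 = 52.
q_4 = 52 > 24, so the last convergent with denominator <= 24 is p_3/q_3 = 13/5.
The closest fraction with denominator <= 24 is either p_3/q_3 or the intermediate fraction (k*p_3 + p_2)/(k*q_3 + q_2) with the largest k >= 1 whose denominator stays <= 24; these approach x as k grows, and every other convergent or intermediate fraction in range is farther away.
Largest k: floor((24 - q_2)/q_3) = floor((24 - 2)/5) = 4.
That gives (4*13 + 5)/(4*5 + 2) = 57/22.
Compare the errors: |x - 13/5| = |688*5 - 13*265|/(265*5) = 5/1325, and |x - 57/22| = |688*22 - 57*265|/(265*22) = 31/5830.
Cross-multiplying, 5*5830 = 29150 < 41075 = 31*1325, so 5/1325 is smaller: the convergent 13/5 is closer to x than 57/22.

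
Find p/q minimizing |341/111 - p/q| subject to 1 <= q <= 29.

Expand x = 341/111 as a continued fraction with the Euclidean algorithm:
  341 = 3*111 + 8, so a_0 = 3.
  111 = 13*8 + 7, so a_1 = 13.
  8 = 1*7 + 1, so a_2 = 1.
  7 = 7*1 + 0, so a_3 = 7.
so x = [3; 13, 1, 7].
Convergents (p_i = a_i*p_{i-1} + p_{i-2}, q_i = a_i*q_{i-1} + q_{i-2} with p_{-2}=0, p_{-1}=1, q_{-2}=1, q_{-1}=0), until the denominator exceeds 29:
  i=0: a_0=3, p_0 = 3*1 + 0 = 3, q_0 = 3*0 + 1 = 1.
  i=1: a_1=13, p_1 = 13*3 + 1 = 40, q_1 = 13*1 + 0 = 13.
  i=2: a_2=1, p_2 = 1*40 + 3 = 43, q_2 = 1*13 + 1 = 14.
  i=3: a_3=7, p_3 = 7*43 + 40 = 341, q_3 = 7*14 + 13 = 111.
q_3 = 111 > 29, so the last convergent with denominator <= 29 is p_2/q_2 = 43/14.
The closest fraction with denominator <= 29 is either p_2/q_2 or the intermediate fraction (k*p_2 + p_1)/(k*q_2 + q_1) with the largest k >= 1 whose denominator stays <= 29; these approach x as k grows, and every other convergent or intermediate fraction in range is farther away.
Largest k: floor((29 - q_1)/q_2) = floor((29 - 13)/14) = 1.
That gives (1*43 + 40)/(1*14 + 13) = 83/27.
Compare the errors: |x - 43/14| = |341*14 - 43*111|/(111*14) = 1/1554, and |x - 83/27| = |341*27 - 83*111|/(111*27) = 6/2997.
Cross-multiplying, 1*2997 = 2997 < 9324 = 6*1554, so 1/1554 is smaller: the convergent 43/14 is closer to x than 83/27.

43/14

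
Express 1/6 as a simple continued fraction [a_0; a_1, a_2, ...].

[0; 6]

Run the Euclidean algorithm on 1 and 6; the successive quotients are the partial quotients a_0, a_1, ... (each step inverts the fractional part left over by the previous one):
  1 = 0*6 + 1, so a_0 = 0.
  6 = 6*1 + 0, so a_1 = 6.
The remainder reaches 0 after 2 divisions, so the expansion has 2 partial quotients, read off in order.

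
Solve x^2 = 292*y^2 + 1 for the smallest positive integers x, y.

First expand sqrt(292) as a continued fraction. With x_i = (sqrt(292) + m_i)/d_i and (m_0, d_0) = (0, 1): a_0 = floor(sqrt(292)) = 17, since 17^2 = 289 <= 292 < 324 = 18^2.
Iterate m_{i+1} = d_i*a_i - m_i, d_{i+1} = (292 - m_{i+1}^2)/d_i, a_{i+1} = floor((a_0 + m_{i+1})/d_{i+1}):
  m_1 = 1*17 - 0 = 17, d_1 = (292 - 17^2)/1 = 3/1 = 3, a_1 = floor((17 + 17)/3) = 11.
  m_2 = 3*11 - 17 = 16, d_2 = (292 - 16^2)/3 = 36/3 = 12, a_2 = floor((17 + 16)/12) = 2.
  m_3 = 12*2 - 16 = 8, d_3 = (292 - 8^2)/12 = 228/12 = 19, a_3 = floor((17 + 8)/19) = 1.
  m_4 = 19*1 - 8 = 11, d_4 = (292 - 11^2)/19 = 171/19 = 9, a_4 = floor((17 + 11)/9) = 3.
  m_5 = 9*3 - 11 = 16, d_5 = (292 - 16^2)/9 = 36/9 = 4, a_5 = floor((17 + 16)/4) = 8.
  m_6 = 4*8 - 16 = 16, d_6 = (292 - 16^2)/4 = 36/4 = 9, a_6 = floor((17 + 16)/9) = 3.
  m_7 = 9*3 - 16 = 11, d_7 = (292 - 11^2)/9 = 171/9 = 19, a_7 = floor((17 + 11)/19) = 1.
  m_8 = 19*1 - 11 = 8, d_8 = (292 - 8^2)/19 = 228/19 = 12, a_8 = floor((17 + 8)/12) = 2.
  m_9 = 12*2 - 8 = 16, d_9 = (292 - 16^2)/12 = 36/12 = 3, a_9 = floor((17 + 16)/3) = 11.
  m_10 = 3*11 - 16 = 17, d_10 = (292 - 17^2)/3 = 3/3 = 1, a_10 = floor((17 + 17)/1) = 34.
  m_11 = 1*34 - 17 = 17, d_11 = (292 - 17^2)/1 = 3/1 = 3: (m_11, d_11) = (m_1, d_1) = (17, 3), so from here the quotients repeat a_1, ..., a_10; the period length is 10.
So sqrt(292) = [17; (11, 2, 1, 3, 8, 3, 1, 2, 11, 34)] with period length k = 10.
k is even, so the fundamental solution of x^2 - 292y^2 = 1 is (p_{k-1}, q_{k-1}) = (p_9, q_9); compute convergents through index 9.
Convergents (p_i = a_i*p_{i-1} + p_{i-2}, q_i = a_i*q_{i-1} + q_{i-2} with p_{-2}=0, p_{-1}=1, q_{-2}=1, q_{-1}=0):
  i=0: a_0=17, p_0 = 17*1 + 0 = 17, q_0 = 17*0 + 1 = 1.
  i=1: a_1=11, p_1 = 11*17 + 1 = 188, q_1 = 11*1 + 0 = 11.
  i=2: a_2=2, p_2 = 2*188 + 17 = 393, q_2 = 2*11 + 1 = 23.
  i=3: a_3=1, p_3 = 1*393 + 188 = 581, q_3 = 1*23 + 11 = 34.
  i=4: a_4=3, p_4 = 3*581 + 393 = 2136, q_4 = 3*34 + 23 = 125.
  i=5: a_5=8, p_5 = 8*2136 + 581 = 17669, q_5 = 8*125 + 34 = 1034.
  i=6: a_6=3, p_6 = 3*17669 + 2136 = 55143, q_6 = 3*1034 + 125 = 3227.
  i=7: a_7=1, p_7 = 1*55143 + 17669 = 72812, q_7 = 1*3227 + 1034 = 4261.
  i=8: a_8=2, p_8 = 2*72812 + 55143 = 200767, q_8 = 2*4261 + 3227 = 11749.
  i=9: a_9=11, p_9 = 11*200767 + 72812 = 2281249, q_9 = 11*11749 + 4261 = 133500.
Check: 2281249^2 - 292*133500^2 = 5204097000001 - 5204097000000 = 1, so (x, y) = (2281249, 133500) solves the equation, and by the theorem it is the least positive solution.

(x, y) = (2281249, 133500)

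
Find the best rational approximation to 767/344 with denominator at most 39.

Expand x = 767/344 as a continued fraction with the Euclidean algorithm:
  767 = 2*344 + 79, so a_0 = 2.
  344 = 4*79 + 28, so a_1 = 4.
  79 = 2*28 + 23, so a_2 = 2.
  28 = 1*23 + 5, so a_3 = 1.
  23 = 4*5 + 3, so a_4 = 4.
  5 = 1*3 + 2, so a_5 = 1.
  3 = 1*2 + 1, so a_6 = 1.
  2 = 2*1 + 0, so a_7 = 2.
so x = [2; 4, 2, 1, 4, 1, 1, 2].
Convergents (p_i = a_i*p_{i-1} + p_{i-2}, q_i = a_i*q_{i-1} + q_{i-2} with p_{-2}=0, p_{-1}=1, q_{-2}=1, q_{-1}=0), until the denominator exceeds 39:
  i=0: a_0=2, p_0 = 2*1 + 0 = 2, q_0 = 2*0 + 1 = 1.
  i=1: a_1=4, p_1 = 4*2 + 1 = 9, q_1 = 4*1 + 0 = 4.
  i=2: a_2=2, p_2 = 2*9 + 2 = 20, q_2 = 2*4 + 1 = 9.
  i=3: a_3=1, p_3 = 1*20 + 9 = 29, q_3 = 1*9 + 4 = 13.
  i=4: a_4=4, p_4 = 4*29 + 20 = 136, q_4 = 4*13 + 9 = 61.
q_4 = 61 > 39, so the last convergent with denominator <= 39 is p_3/q_3 = 29/13.
The closest fraction with denominator <= 39 is either p_3/q_3 or the intermediate fraction (k*p_3 + p_2)/(k*q_3 + q_2) with the largest k >= 1 whose denominator stays <= 39; these approach x as k grows, and every other convergent or intermediate fraction in range is farther away.
Largest k: floor((39 - q_2)/q_3) = floor((39 - 9)/13) = 2.
That gives (2*29 + 20)/(2*13 + 9) = 78/35.
Compare the errors: |x - 29/13| = |767*13 - 29*344|/(344*13) = 5/4472, and |x - 78/35| = |767*35 - 78*344|/(344*35) = 13/12040.
Cross-multiplying, 13*4472 = 58136 < 60200 = 5*12040, so 13/12040 is smaller: the intermediate fraction 78/35 is closer to x than 29/13.

78/35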